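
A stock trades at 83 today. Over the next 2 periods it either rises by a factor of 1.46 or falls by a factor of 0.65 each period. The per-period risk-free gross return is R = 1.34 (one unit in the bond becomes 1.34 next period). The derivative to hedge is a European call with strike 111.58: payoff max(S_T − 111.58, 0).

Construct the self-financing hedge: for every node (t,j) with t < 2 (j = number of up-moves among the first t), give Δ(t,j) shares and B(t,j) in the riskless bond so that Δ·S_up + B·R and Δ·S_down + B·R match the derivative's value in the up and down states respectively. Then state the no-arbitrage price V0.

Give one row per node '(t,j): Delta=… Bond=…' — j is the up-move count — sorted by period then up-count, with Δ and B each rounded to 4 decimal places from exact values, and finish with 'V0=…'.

No-arbitrage ⇒ martingale measure with p* = (R−d)/(u−d) = 0.8519.
Terminal payoffs: V(2,0)=0.0000, V(2,1)=0.0000, V(2,2)=65.3428
  t=1,j=0: stock 53.9500 → up 78.7670 (V=0.0000), down 35.0675 (V=0.0000). Price 0.0000; hedge Δ=0.0000, bond B=0.0000.
  t=1,j=1: stock 121.1800 → up 176.9228 (V=65.3428), down 78.7670 (V=0.0000). Price 41.5391; hedge Δ=0.6657, bond B=-39.1310.
  t=0,j=0: stock 83.0000 → up 121.1800 (V=41.5391), down 53.9500 (V=0.0000). Price 26.4068; hedge Δ=0.6179, bond B=-24.8760.
Root portfolio cost Δ·83+B reproduces V0=26.4068.

(0,0): Delta=0.6179 Bond=-24.8760
(1,0): Delta=0.0000 Bond=0.0000
(1,1): Delta=0.6657 Bond=-39.1310
V0=26.4068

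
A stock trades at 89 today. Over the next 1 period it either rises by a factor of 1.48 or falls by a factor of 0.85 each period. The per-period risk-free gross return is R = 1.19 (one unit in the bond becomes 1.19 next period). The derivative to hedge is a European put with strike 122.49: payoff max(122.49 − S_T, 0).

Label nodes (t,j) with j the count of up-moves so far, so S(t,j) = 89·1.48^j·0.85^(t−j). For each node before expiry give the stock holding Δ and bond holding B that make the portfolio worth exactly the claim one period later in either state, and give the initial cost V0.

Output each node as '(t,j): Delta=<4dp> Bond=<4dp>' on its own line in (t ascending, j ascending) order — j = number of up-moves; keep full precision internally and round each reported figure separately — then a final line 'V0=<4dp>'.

(0,0): Delta=-0.8354 Bond=92.4679
V0=18.1187

No-arbitrage ⇒ martingale measure with p* = (R−d)/(u−d) = 0.5397.
Terminal values V(1,·): V(1,0)=46.8400, V(1,1)=0.0000
Node (0,0) S=89.0000: V=(p*·0.0000+(1−p*)·46.8400)/1.19=18.1187; Δ=(0.0000−46.8400)/(131.7200−75.6500)=-0.8354; B=V−Δ·S=92.4679
The time-0 hedge costs 18.1187, which is the no-arbitrage price.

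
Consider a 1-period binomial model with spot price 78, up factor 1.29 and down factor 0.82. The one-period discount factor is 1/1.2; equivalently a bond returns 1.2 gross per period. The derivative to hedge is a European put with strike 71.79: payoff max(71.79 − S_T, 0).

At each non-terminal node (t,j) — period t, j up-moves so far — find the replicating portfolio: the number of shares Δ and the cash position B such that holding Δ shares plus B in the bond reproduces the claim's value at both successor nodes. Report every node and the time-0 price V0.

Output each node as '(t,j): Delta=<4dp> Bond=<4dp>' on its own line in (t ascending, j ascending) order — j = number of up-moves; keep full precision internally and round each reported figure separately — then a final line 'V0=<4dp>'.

(0,0): Delta=-0.2136 Bond=17.9090
V0=1.2495

The replicating-portfolio and risk-neutral prices coincide; use p* = (1.2−0.82)/(1.29−0.82) = 0.8085 for the latter.
Terminal payoffs: V(1,0)=7.8300, V(1,1)=0.0000
  t=0,j=0: stock 78.0000 → up 100.6200 (V=0.0000), down 63.9600 (V=7.8300). Price 1.2495; hedge Δ=-0.2136, bond B=17.9090.
Root portfolio cost Δ·78+B reproduces V0=1.2495.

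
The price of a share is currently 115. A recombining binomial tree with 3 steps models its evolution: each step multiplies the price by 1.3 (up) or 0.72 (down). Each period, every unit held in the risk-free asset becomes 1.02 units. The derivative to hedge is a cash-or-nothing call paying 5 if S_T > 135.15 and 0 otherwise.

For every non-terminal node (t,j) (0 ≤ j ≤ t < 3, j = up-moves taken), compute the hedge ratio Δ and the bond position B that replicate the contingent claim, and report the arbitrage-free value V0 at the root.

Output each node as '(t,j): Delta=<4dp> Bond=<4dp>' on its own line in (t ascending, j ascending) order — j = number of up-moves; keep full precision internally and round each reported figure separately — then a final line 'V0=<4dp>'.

Risk-neutral probability p* = (R−d)/(u−d) = (1.02−0.72)/(1.3−0.72) = 0.5172.
Terminal payoffs: V(3,0)=0.0000, V(3,1)=0.0000, V(3,2)=5.0000, V(3,3)=5.0000
Node (2,0) S=59.6160: V=(p*·0.0000+(1−p*)·0.0000)/1.02=0.0000; Δ=(0.0000−0.0000)/(77.5008−42.9235)=0.0000; B=V−Δ·S=0.0000
Node (2,1) S=107.6400: V=(p*·5.0000+(1−p*)·0.0000)/1.02=2.5355; Δ=(5.0000−0.0000)/(139.9320−77.5008)=0.0801; B=V−Δ·S=-6.0852
Node (2,2) S=194.3500: V=(p*·5.0000+(1−p*)·5.0000)/1.02=4.9020; Δ=(5.0000−5.0000)/(252.6550−139.9320)=0.0000; B=V−Δ·S=4.9020
Node (1,0) S=82.8000: V=(p*·2.5355+(1−p*)·0.0000)/1.02=1.2857; Δ=(2.5355−0.0000)/(107.6400−59.6160)=0.0528; B=V−Δ·S=-3.0858
Node (1,1) S=149.5000: V=(p*·4.9020+(1−p*)·2.5355)/1.02=3.6858; Δ=(4.9020−2.5355)/(194.3500−107.6400)=0.0273; B=V−Δ·S=-0.3943
Node (0,0) S=115.0000: V=(p*·3.6858+(1−p*)·1.2857)/1.02=2.4776; Δ=(3.6858−1.2857)/(149.5000−82.8000)=0.0360; B=V−Δ·S=-1.6604
Check: Δ(0,0)·S0 + B(0,0) = 2.4776 = V0.

(0,0): Delta=0.0360 Bond=-1.6604
(1,0): Delta=0.0528 Bond=-3.0858
(1,1): Delta=0.0273 Bond=-0.3943
(2,0): Delta=0.0000 Bond=0.0000
(2,1): Delta=0.0801 Bond=-6.0852
(2,2): Delta=0.0000 Bond=4.9020
V0=2.4776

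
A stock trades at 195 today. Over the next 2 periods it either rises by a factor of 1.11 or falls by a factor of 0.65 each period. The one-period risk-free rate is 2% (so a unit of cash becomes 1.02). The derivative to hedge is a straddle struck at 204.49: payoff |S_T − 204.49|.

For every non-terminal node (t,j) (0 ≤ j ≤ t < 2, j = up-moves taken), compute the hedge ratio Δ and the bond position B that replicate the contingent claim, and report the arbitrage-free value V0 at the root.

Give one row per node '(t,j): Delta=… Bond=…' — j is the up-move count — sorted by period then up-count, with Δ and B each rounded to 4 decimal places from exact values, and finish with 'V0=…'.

The replicating-portfolio and risk-neutral prices coincide; use p* = (1.02−0.65)/(1.11−0.65) = 0.8043 for the latter.
At expiry t=2: V(2,0)=122.1025, V(2,1)=63.7975, V(2,2)=35.7695
(1,0): S=126.7500. Δ = (V_up−V_dn)/(S_up−S_dn) = (63.7975−122.1025)/(140.6925−82.3875) = -1.0000. V = [p*·63.7975 + (1−p*)·122.1025]/1.02 = 73.7304. B = V − Δ·S = 200.4804.
(1,1): S=216.4500. Δ = (V_up−V_dn)/(S_up−S_dn) = (35.7695−63.7975)/(240.2595−140.6925) = -0.2815. V = [p*·35.7695 + (1−p*)·63.7975]/1.02 = 40.4444. B = V − Δ·S = 101.3748.
(0,0): S=195.0000. Δ = (V_up−V_dn)/(S_up−S_dn) = (40.4444−73.7304)/(216.4500−126.7500) = -0.3711. V = [p*·40.4444 + (1−p*)·73.7304]/1.02 = 46.0361. B = V − Δ·S = 118.3971.
Root portfolio cost Δ·195+B reproduces V0=46.0361.

(0,0): Delta=-0.3711 Bond=118.3971
(1,0): Delta=-1.0000 Bond=200.4804
(1,1): Delta=-0.2815 Bond=101.3748
V0=46.0361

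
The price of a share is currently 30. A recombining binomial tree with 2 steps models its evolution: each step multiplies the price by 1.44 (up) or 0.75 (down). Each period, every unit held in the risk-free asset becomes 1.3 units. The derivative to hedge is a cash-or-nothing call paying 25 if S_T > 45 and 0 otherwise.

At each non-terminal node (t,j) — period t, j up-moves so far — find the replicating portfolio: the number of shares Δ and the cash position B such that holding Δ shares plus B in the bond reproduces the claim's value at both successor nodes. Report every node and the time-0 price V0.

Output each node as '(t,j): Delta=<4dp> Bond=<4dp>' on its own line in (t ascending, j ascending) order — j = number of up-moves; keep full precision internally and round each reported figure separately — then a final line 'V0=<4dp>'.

(0,0): Delta=0.7405 Bond=-12.8168
(1,0): Delta=0.0000 Bond=0.0000
(1,1): Delta=0.8387 Bond=-20.9030
V0=9.3990

Since d<R<u, set p* = (R−d)/(u−d) = 0.7971; price each node as the discounted p*-expectation of its children.
Terminal values V(2,·): V(2,0)=0.0000, V(2,1)=0.0000, V(2,2)=25.0000
(1,0): S=22.5000. Δ = (V_up−V_dn)/(S_up−S_dn) = (0.0000−0.0000)/(32.4000−16.8750) = 0.0000. V = [p*·0.0000 + (1−p*)·0.0000]/1.3 = 0.0000. B = V − Δ·S = 0.0000.
(1,1): S=43.2000. Δ = (V_up−V_dn)/(S_up−S_dn) = (25.0000−0.0000)/(62.2080−32.4000) = 0.8387. V = [p*·25.0000 + (1−p*)·0.0000]/1.3 = 15.3289. B = V − Δ·S = -20.9030.
(0,0): S=30.0000. Δ = (V_up−V_dn)/(S_up−S_dn) = (15.3289−0.0000)/(43.2000−22.5000) = 0.7405. V = [p*·15.3289 + (1−p*)·0.0000]/1.3 = 9.3990. B = V − Δ·S = -12.8168.
Self-financing check: at every node Δ·S+B equals the discounted successor values.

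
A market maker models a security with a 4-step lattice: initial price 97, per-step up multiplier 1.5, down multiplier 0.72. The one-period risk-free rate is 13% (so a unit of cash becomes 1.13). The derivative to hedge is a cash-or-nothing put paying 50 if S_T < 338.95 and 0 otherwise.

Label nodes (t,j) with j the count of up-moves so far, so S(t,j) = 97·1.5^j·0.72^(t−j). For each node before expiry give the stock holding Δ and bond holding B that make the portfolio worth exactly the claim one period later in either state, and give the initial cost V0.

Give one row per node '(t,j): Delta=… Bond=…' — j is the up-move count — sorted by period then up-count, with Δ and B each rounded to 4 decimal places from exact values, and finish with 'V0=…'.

(0,0): Delta=-0.0665 Bond=34.7771
(1,0): Delta=0.0000 Bond=34.6525
(1,1): Delta=-0.0953 Bond=43.4904
(2,0): Delta=0.0000 Bond=39.1573
(2,1): Delta=0.0000 Bond=39.1573
(2,2): Delta=-0.1366 Bond=58.1568
(3,0): Delta=0.0000 Bond=44.2478
(3,1): Delta=0.0000 Bond=44.2478
(3,2): Delta=0.0000 Bond=44.2478
(3,3): Delta=-0.1958 Bond=85.0919
V0=28.3249

No-arbitrage ⇒ martingale measure with p* = (R−d)/(u−d) = 0.5256.
At expiry t=4: V(4,0)=50.0000, V(4,1)=50.0000, V(4,2)=50.0000, V(4,3)=50.0000, V(4,4)=0.0000
(3,0): S=36.2051. Δ = (V_up−V_dn)/(S_up−S_dn) = (50.0000−50.0000)/(54.3076−26.0676) = 0.0000. V = [p*·50.0000 + (1−p*)·50.0000]/1.13 = 44.2478. B = V − Δ·S = 44.2478.
(3,1): S=75.4272. Δ = (V_up−V_dn)/(S_up−S_dn) = (50.0000−50.0000)/(113.1408−54.3076) = 0.0000. V = [p*·50.0000 + (1−p*)·50.0000]/1.13 = 44.2478. B = V − Δ·S = 44.2478.
(3,2): S=157.1400. Δ = (V_up−V_dn)/(S_up−S_dn) = (50.0000−50.0000)/(235.7100−113.1408) = 0.0000. V = [p*·50.0000 + (1−p*)·50.0000]/1.13 = 44.2478. B = V − Δ·S = 44.2478.
(3,3): S=327.3750. Δ = (V_up−V_dn)/(S_up−S_dn) = (0.0000−50.0000)/(491.0625−235.7100) = -0.1958. V = [p*·0.0000 + (1−p*)·50.0000]/1.13 = 20.9893. B = V − Δ·S = 85.0919.
(2,0): S=50.2848. Δ = (V_up−V_dn)/(S_up−S_dn) = (44.2478−44.2478)/(75.4272−36.2051) = 0.0000. V = [p*·44.2478 + (1−p*)·44.2478]/1.13 = 39.1573. B = V − Δ·S = 39.1573.
(2,1): S=104.7600. Δ = (V_up−V_dn)/(S_up−S_dn) = (44.2478−44.2478)/(157.1400−75.4272) = 0.0000. V = [p*·44.2478 + (1−p*)·44.2478]/1.13 = 39.1573. B = V − Δ·S = 39.1573.
(2,2): S=218.2500. Δ = (V_up−V_dn)/(S_up−S_dn) = (20.9893−44.2478)/(327.3750−157.1400) = -0.1366. V = [p*·20.9893 + (1−p*)·44.2478]/1.13 = 28.3382. B = V − Δ·S = 58.1568.
(1,0): S=69.8400. Δ = (V_up−V_dn)/(S_up−S_dn) = (39.1573−39.1573)/(104.7600−50.2848) = 0.0000. V = [p*·39.1573 + (1−p*)·39.1573]/1.13 = 34.6525. B = V − Δ·S = 34.6525.
(1,1): S=145.5000. Δ = (V_up−V_dn)/(S_up−S_dn) = (28.3382−39.1573)/(218.2500−104.7600) = -0.0953. V = [p*·28.3382 + (1−p*)·39.1573]/1.13 = 29.6198. B = V − Δ·S = 43.4904.
(0,0): S=97.0000. Δ = (V_up−V_dn)/(S_up−S_dn) = (29.6198−34.6525)/(145.5000−69.8400) = -0.0665. V = [p*·29.6198 + (1−p*)·34.6525]/1.13 = 28.3249. B = V − Δ·S = 34.7771.
Self-financing check: at every node Δ·S+B equals the discounted successor values.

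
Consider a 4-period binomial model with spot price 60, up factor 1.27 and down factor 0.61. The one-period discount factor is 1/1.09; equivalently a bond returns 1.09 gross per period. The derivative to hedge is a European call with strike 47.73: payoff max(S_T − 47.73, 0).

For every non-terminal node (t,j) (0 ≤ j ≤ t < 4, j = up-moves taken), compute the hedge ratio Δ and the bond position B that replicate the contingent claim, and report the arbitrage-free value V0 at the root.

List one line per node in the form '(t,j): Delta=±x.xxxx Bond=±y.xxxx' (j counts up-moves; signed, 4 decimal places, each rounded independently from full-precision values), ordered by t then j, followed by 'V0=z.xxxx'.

No-arbitrage ⇒ martingale measure with p* = (R−d)/(u−d) = 0.7273.
At expiry t=4: V(4,0)=0.0000, V(4,1)=0.0000, V(4,2)=0.0000, V(4,3)=27.2408, V(4,4)=108.3568
Node (3,0) S=13.6189: V=(p*·0.0000+(1−p*)·0.0000)/1.09=0.0000; Δ=(0.0000−0.0000)/(17.2960−8.3075)=0.0000; B=V−Δ·S=0.0000
Node (3,1) S=28.3540: V=(p*·0.0000+(1−p*)·0.0000)/1.09=0.0000; Δ=(0.0000−0.0000)/(36.0096−17.2960)=0.0000; B=V−Δ·S=0.0000
Node (3,2) S=59.0321: V=(p*·27.2408+(1−p*)·0.0000)/1.09=18.1757; Δ=(27.2408−0.0000)/(74.9708−36.0096)=0.6992; B=V−Δ·S=-23.0983
Node (3,3) S=122.9030: V=(p*·108.3568+(1−p*)·27.2408)/1.09=79.1140; Δ=(108.3568−27.2408)/(156.0868−74.9708)=1.0000; B=V−Δ·S=-43.7890
Node (2,0) S=22.3260: V=(p*·0.0000+(1−p*)·0.0000)/1.09=0.0000; Δ=(0.0000−0.0000)/(28.3540−13.6189)=0.0000; B=V−Δ·S=0.0000
Node (2,1) S=46.4820: V=(p*·18.1757+(1−p*)·0.0000)/1.09=12.1272; Δ=(18.1757−0.0000)/(59.0321−28.3540)=0.5925; B=V−Δ·S=-15.4117
Node (2,2) S=96.7740: V=(p*·79.1140+(1−p*)·18.1757)/1.09=57.3344; Δ=(79.1140−18.1757)/(122.9030−59.0321)=0.9541; B=V−Δ·S=-34.9964
Node (1,0) S=36.6000: V=(p*·12.1272+(1−p*)·0.0000)/1.09=8.0916; Δ=(12.1272−0.0000)/(46.4820−22.3260)=0.5020; B=V−Δ·S=-10.2830
Node (1,1) S=76.2000: V=(p*·57.3344+(1−p*)·12.1272)/1.09=41.2891; Δ=(57.3344−12.1272)/(96.7740−46.4820)=0.8989; B=V−Δ·S=-27.2065
Node (0,0) S=60.0000: V=(p*·41.2891+(1−p*)·8.0916)/1.09=29.5736; Δ=(41.2891−8.0916)/(76.2000−36.6000)=0.8383; B=V−Δ·S=-20.7257
The time-0 hedge costs 29.5736, which is the no-arbitrage price.

(0,0): Delta=0.8383 Bond=-20.7257
(1,0): Delta=0.5020 Bond=-10.2830
(1,1): Delta=0.8989 Bond=-27.2065
(2,0): Delta=0.0000 Bond=0.0000
(2,1): Delta=0.5925 Bond=-15.4117
(2,2): Delta=0.9541 Bond=-34.9964
(3,0): Delta=0.0000 Bond=0.0000
(3,1): Delta=0.0000 Bond=0.0000
(3,2): Delta=0.6992 Bond=-23.0983
(3,3): Delta=1.0000 Bond=-43.7890
V0=29.5736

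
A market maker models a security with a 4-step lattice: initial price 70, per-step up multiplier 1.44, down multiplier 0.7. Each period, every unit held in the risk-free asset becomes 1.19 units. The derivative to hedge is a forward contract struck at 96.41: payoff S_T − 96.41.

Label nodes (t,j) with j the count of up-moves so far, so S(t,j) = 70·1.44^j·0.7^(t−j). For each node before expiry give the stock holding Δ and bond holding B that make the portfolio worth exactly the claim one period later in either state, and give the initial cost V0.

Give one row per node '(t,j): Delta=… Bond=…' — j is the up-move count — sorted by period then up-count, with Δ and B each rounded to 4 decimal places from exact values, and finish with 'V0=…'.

Risk-neutral probability p* = (R−d)/(u−d) = (1.19−0.7)/(1.44−0.7) = 0.6622.
Terminal values V(4,·): V(4,0)=-79.6030, V(4,1)=-61.8356, V(4,2)=-25.2855, V(4,3)=49.9032, V(4,4)=204.5772
(3,0): S=24.0100. Δ = (V_up−V_dn)/(S_up−S_dn) = (-61.8356−-79.6030)/(34.5744−16.8070) = 1.0000. V = [p*·-61.8356 + (1−p*)·-79.6030]/1.19 = -57.0068. B = V − Δ·S = -81.0168.
(3,1): S=49.3920. Δ = (V_up−V_dn)/(S_up−S_dn) = (-25.2855−-61.8356)/(71.1245−34.5744) = 1.0000. V = [p*·-25.2855 + (1−p*)·-61.8356]/1.19 = -31.6248. B = V − Δ·S = -81.0168.
(3,2): S=101.6064. Δ = (V_up−V_dn)/(S_up−S_dn) = (49.9032−-25.2855)/(146.3132−71.1245) = 1.0000. V = [p*·49.9032 + (1−p*)·-25.2855]/1.19 = 20.5896. B = V − Δ·S = -81.0168.
(3,3): S=209.0189. Δ = (V_up−V_dn)/(S_up−S_dn) = (204.5772−49.9032)/(300.9872−146.3132) = 1.0000. V = [p*·204.5772 + (1−p*)·49.9032]/1.19 = 128.0021. B = V − Δ·S = -81.0168.
(2,0): S=34.3000. Δ = (V_up−V_dn)/(S_up−S_dn) = (-31.6248−-57.0068)/(49.3920−24.0100) = 1.0000. V = [p*·-31.6248 + (1−p*)·-57.0068]/1.19 = -33.7814. B = V − Δ·S = -68.0814.
(2,1): S=70.5600. Δ = (V_up−V_dn)/(S_up−S_dn) = (20.5896−-31.6248)/(101.6064−49.3920) = 1.0000. V = [p*·20.5896 + (1−p*)·-31.6248]/1.19 = 2.4786. B = V − Δ·S = -68.0814.
(2,2): S=145.1520. Δ = (V_up−V_dn)/(S_up−S_dn) = (128.0021−20.5896)/(209.0189−101.6064) = 1.0000. V = [p*·128.0021 + (1−p*)·20.5896]/1.19 = 77.0706. B = V − Δ·S = -68.0814.
(1,0): S=49.0000. Δ = (V_up−V_dn)/(S_up−S_dn) = (2.4786−-33.7814)/(70.5600−34.3000) = 1.0000. V = [p*·2.4786 + (1−p*)·-33.7814]/1.19 = -8.2112. B = V − Δ·S = -57.2112.
(1,1): S=100.8000. Δ = (V_up−V_dn)/(S_up−S_dn) = (77.0706−2.4786)/(145.1520−70.5600) = 1.0000. V = [p*·77.0706 + (1−p*)·2.4786]/1.19 = 43.5888. B = V − Δ·S = -57.2112.
(0,0): S=70.0000. Δ = (V_up−V_dn)/(S_up−S_dn) = (43.5888−-8.2112)/(100.8000−49.0000) = 1.0000. V = [p*·43.5888 + (1−p*)·-8.2112]/1.19 = 21.9233. B = V − Δ·S = -48.0767.
Root portfolio cost Δ·70+B reproduces V0=21.9233.

(0,0): Delta=1.0000 Bond=-48.0767
(1,0): Delta=1.0000 Bond=-57.2112
(1,1): Delta=1.0000 Bond=-57.2112
(2,0): Delta=1.0000 Bond=-68.0814
(2,1): Delta=1.0000 Bond=-68.0814
(2,2): Delta=1.0000 Bond=-68.0814
(3,0): Delta=1.0000 Bond=-81.0168
(3,1): Delta=1.0000 Bond=-81.0168
(3,2): Delta=1.0000 Bond=-81.0168
(3,3): Delta=1.0000 Bond=-81.0168
V0=21.9233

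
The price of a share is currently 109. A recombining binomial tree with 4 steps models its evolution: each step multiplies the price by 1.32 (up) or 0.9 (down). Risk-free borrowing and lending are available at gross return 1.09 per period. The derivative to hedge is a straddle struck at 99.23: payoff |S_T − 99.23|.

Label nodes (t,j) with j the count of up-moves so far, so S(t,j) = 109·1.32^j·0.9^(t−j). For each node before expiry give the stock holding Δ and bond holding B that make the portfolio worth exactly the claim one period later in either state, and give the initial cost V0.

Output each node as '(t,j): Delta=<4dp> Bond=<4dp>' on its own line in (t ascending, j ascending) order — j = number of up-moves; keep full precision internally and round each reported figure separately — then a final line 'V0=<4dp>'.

The replicating-portfolio and risk-neutral prices coincide; use p* = (1.09−0.9)/(1.32−0.9) = 0.4524 for the latter.
At expiry t=4: V(4,0)=27.7151, V(4,1)=5.6585, V(4,2)=54.6065, V(4,3)=126.3969, V(4,4)=231.6894
  t=3,j=0: stock 79.4610 → up 104.8885 (V=5.6585), down 71.5149 (V=27.7151). Price 16.2726; hedge Δ=-0.6609, bond B=68.7883.
  t=3,j=1: stock 116.5428 → up 153.8365 (V=54.6065), down 104.8885 (V=5.6585). Price 25.5061; hedge Δ=1.0000, bond B=-91.0367.
  t=3,j=2: stock 170.9294 → up 225.6269 (V=126.3969), down 153.8365 (V=54.6065). Price 79.8927; hedge Δ=1.0000, bond B=-91.0367.
  t=3,j=3: stock 250.6965 → up 330.9194 (V=231.6894), down 225.6269 (V=126.3969). Price 159.6598; hedge Δ=1.0000, bond B=-91.0367.
  t=2,j=0: stock 88.2900 → up 116.5428 (V=25.5061), down 79.4610 (V=16.2726). Price 18.7612; hedge Δ=0.2490, bond B=-3.2234.
  t=2,j=1: stock 129.4920 → up 170.9294 (V=79.8927), down 116.5428 (V=25.5061). Price 45.9721; hedge Δ=1.0000, bond B=-83.5199.
  t=2,j=2: stock 189.9216 → up 250.6965 (V=159.6598), down 170.9294 (V=79.8927). Price 106.4017; hedge Δ=1.0000, bond B=-83.5199.
  t=1,j=0: stock 98.1000 → up 129.4920 (V=45.9721), down 88.2900 (V=18.7612). Price 28.5054; hedge Δ=0.6604, bond B=-36.2826.
  t=1,j=1: stock 143.8800 → up 189.9216 (V=106.4017), down 129.4920 (V=45.9721). Price 67.2562; hedge Δ=1.0000, bond B=-76.6238.
  t=0,j=0: stock 109.0000 → up 143.8800 (V=67.2562), down 98.1000 (V=28.5054). Price 42.2344; hedge Δ=0.8465, bond B=-50.0295.
Check: Δ(0,0)·S0 + B(0,0) = 42.2344 = V0.

(0,0): Delta=0.8465 Bond=-50.0295
(1,0): Delta=0.6604 Bond=-36.2826
(1,1): Delta=1.0000 Bond=-76.6238
(2,0): Delta=0.2490 Bond=-3.2234
(2,1): Delta=1.0000 Bond=-83.5199
(2,2): Delta=1.0000 Bond=-83.5199
(3,0): Delta=-0.6609 Bond=68.7883
(3,1): Delta=1.0000 Bond=-91.0367
(3,2): Delta=1.0000 Bond=-91.0367
(3,3): Delta=1.0000 Bond=-91.0367
V0=42.2344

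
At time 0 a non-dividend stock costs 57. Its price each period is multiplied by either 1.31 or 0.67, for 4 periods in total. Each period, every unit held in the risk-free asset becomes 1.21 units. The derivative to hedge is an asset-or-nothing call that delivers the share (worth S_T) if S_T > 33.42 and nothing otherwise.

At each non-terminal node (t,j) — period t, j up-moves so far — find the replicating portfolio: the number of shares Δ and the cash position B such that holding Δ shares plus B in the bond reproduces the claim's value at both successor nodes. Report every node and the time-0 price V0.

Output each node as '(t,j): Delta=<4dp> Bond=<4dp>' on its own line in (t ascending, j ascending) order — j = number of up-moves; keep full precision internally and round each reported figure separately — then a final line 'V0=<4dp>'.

Under the risk-neutral measure, an up-move has probability p* = (R−d)/(u−d) = 0.8437 and values discount at R = 1.21.
Terminal payoffs: V(4,0)=0.0000, V(4,1)=0.0000, V(4,2)=43.9104, V(4,3)=85.8546, V(4,4)=167.8650
(3,0): S=17.1435. Δ = (V_up−V_dn)/(S_up−S_dn) = (0.0000−0.0000)/(22.4580−11.4861) = 0.0000. V = [p*·0.0000 + (1−p*)·0.0000]/1.21 = 0.0000. B = V − Δ·S = 0.0000.
(3,1): S=33.5194. Δ = (V_up−V_dn)/(S_up−S_dn) = (43.9104−0.0000)/(43.9104−22.4580) = 2.0469. V = [p*·43.9104 + (1−p*)·0.0000]/1.21 = 30.6193. B = V − Δ·S = -37.9906.
(3,2): S=65.5379. Δ = (V_up−V_dn)/(S_up−S_dn) = (85.8546−43.9104)/(85.8546−43.9104) = 1.0000. V = [p*·85.8546 + (1−p*)·43.9104]/1.21 = 65.5379. B = V − Δ·S = 0.0000.
(3,3): S=128.1412. Δ = (V_up−V_dn)/(S_up−S_dn) = (167.8650−85.8546)/(167.8650−85.8546) = 1.0000. V = [p*·167.8650 + (1−p*)·85.8546]/1.21 = 128.1412. B = V − Δ·S = 0.0000.
(2,0): S=25.5873. Δ = (V_up−V_dn)/(S_up−S_dn) = (30.6193−0.0000)/(33.5194−17.1435) = 1.8698. V = [p*·30.6193 + (1−p*)·0.0000]/1.21 = 21.3513. B = V − Δ·S = -26.4914.
(2,1): S=50.0289. Δ = (V_up−V_dn)/(S_up−S_dn) = (65.5379−30.6193)/(65.5379−33.5194) = 1.0906. V = [p*·65.5379 + (1−p*)·30.6193]/1.21 = 49.6544. B = V − Δ·S = -4.9058.
(2,2): S=97.8177. Δ = (V_up−V_dn)/(S_up−S_dn) = (128.1412−65.5379)/(128.1412−65.5379) = 1.0000. V = [p*·128.1412 + (1−p*)·65.5379]/1.21 = 97.8177. B = V − Δ·S = 0.0000.
(1,0): S=38.1900. Δ = (V_up−V_dn)/(S_up−S_dn) = (49.6544−21.3513)/(50.0289−25.5873) = 1.1580. V = [p*·49.6544 + (1−p*)·21.3513]/1.21 = 37.3819. B = V − Δ·S = -6.8418.
(1,1): S=74.6700. Δ = (V_up−V_dn)/(S_up−S_dn) = (97.8177−49.6544)/(97.8177−50.0289) = 1.0078. V = [p*·97.8177 + (1−p*)·49.6544]/1.21 = 74.6216. B = V − Δ·S = -0.6335.
(0,0): S=57.0000. Δ = (V_up−V_dn)/(S_up−S_dn) = (74.6216−37.3819)/(74.6700−38.1900) = 1.0208. V = [p*·74.6216 + (1−p*)·37.3819]/1.21 = 56.8619. B = V − Δ·S = -1.3252.
Check: Δ(0,0)·S0 + B(0,0) = 56.8619 = V0.

(0,0): Delta=1.0208 Bond=-1.3252
(1,0): Delta=1.1580 Bond=-6.8418
(1,1): Delta=1.0078 Bond=-0.6335
(2,0): Delta=1.8698 Bond=-26.4914
(2,1): Delta=1.0906 Bond=-4.9058
(2,2): Delta=1.0000 Bond=0.0000
(3,0): Delta=0.0000 Bond=0.0000
(3,1): Delta=2.0469 Bond=-37.9906
(3,2): Delta=1.0000 Bond=0.0000
(3,3): Delta=1.0000 Bond=0.0000
V0=56.8619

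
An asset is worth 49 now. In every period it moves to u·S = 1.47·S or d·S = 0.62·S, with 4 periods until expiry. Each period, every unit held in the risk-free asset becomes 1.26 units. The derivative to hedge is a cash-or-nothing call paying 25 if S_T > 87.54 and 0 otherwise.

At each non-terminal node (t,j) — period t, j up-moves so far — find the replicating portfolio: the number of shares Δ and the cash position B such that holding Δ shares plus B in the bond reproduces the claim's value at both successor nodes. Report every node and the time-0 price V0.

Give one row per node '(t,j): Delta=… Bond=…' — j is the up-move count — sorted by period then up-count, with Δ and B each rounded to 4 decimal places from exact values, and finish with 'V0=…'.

(0,0): Delta=0.1261 Bond=1.1939
(1,0): Delta=0.3457 Bond=-5.1680
(1,1): Delta=0.0957 Bond=3.6937
(2,0): Delta=0.0000 Bond=0.0000
(2,1): Delta=0.3936 Bond=-8.6483
(2,2): Delta=0.0545 Bond=9.0189
(3,0): Delta=0.0000 Bond=0.0000
(3,1): Delta=0.0000 Bond=0.0000
(3,2): Delta=0.4480 Bond=-14.4725
(3,3): Delta=0.0000 Bond=19.8413
V0=7.3720

No-arbitrage ⇒ martingale measure with p* = (R−d)/(u−d) = 0.7529.
Payoff layer (t=4): V(4,0)=0.0000, V(4,1)=0.0000, V(4,2)=0.0000, V(4,3)=25.0000, V(4,4)=25.0000
  t=3,j=0: stock 11.6781 → up 17.1668 (V=0.0000), down 7.2404 (V=0.0000). Price 0.0000; hedge Δ=0.0000, bond B=0.0000.
  t=3,j=1: stock 27.6883 → up 40.7018 (V=0.0000), down 17.1668 (V=0.0000). Price 0.0000; hedge Δ=0.0000, bond B=0.0000.
  t=3,j=2: stock 65.6481 → up 96.5028 (V=25.0000), down 40.7018 (V=0.0000). Price 14.9393; hedge Δ=0.4480, bond B=-14.4725.
  t=3,j=3: stock 155.6496 → up 228.8050 (V=25.0000), down 96.5028 (V=25.0000). Price 19.8413; hedge Δ=0.0000, bond B=19.8413.
  t=2,j=0: stock 18.8356 → up 27.6883 (V=0.0000), down 11.6781 (V=0.0000). Price 0.0000; hedge Δ=0.0000, bond B=0.0000.
  t=2,j=1: stock 44.6586 → up 65.6481 (V=14.9393), down 27.6883 (V=0.0000). Price 8.9273; hedge Δ=0.3936, bond B=-8.6483.
  t=2,j=2: stock 105.8841 → up 155.6496 (V=19.8413), down 65.6481 (V=14.9393). Price 14.7859; hedge Δ=0.0545, bond B=9.0189.
  t=1,j=0: stock 30.3800 → up 44.6586 (V=8.9273), down 18.8356 (V=0.0000). Price 5.3347; hedge Δ=0.3457, bond B=-5.1680.
  t=1,j=1: stock 72.0300 → up 105.8841 (V=14.7859), down 44.6586 (V=8.9273). Price 10.5861; hedge Δ=0.0957, bond B=3.6937.
  t=0,j=0: stock 49.0000 → up 72.0300 (V=10.5861), down 30.3800 (V=5.3347). Price 7.3720; hedge Δ=0.1261, bond B=1.1939.
Each (Δ,B) replicates both successor values, so the strategy is self-financing and V0 is arbitrage-free.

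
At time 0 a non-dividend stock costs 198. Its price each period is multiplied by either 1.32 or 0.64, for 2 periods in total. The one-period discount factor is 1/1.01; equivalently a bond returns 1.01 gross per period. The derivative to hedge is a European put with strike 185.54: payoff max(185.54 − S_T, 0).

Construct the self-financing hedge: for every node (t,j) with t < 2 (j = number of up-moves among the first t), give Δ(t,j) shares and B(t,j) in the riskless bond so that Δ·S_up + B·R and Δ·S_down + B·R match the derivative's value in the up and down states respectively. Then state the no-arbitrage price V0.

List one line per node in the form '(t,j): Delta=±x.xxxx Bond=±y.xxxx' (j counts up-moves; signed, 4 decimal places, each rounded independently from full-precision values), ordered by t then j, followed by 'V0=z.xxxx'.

Under the risk-neutral measure, an up-move has probability p* = (R−d)/(u−d) = 0.5441 and values discount at R = 1.01.
Payoff layer (t=2): V(2,0)=104.4392, V(2,1)=18.2696, V(2,2)=0.0000
Node (1,0) S=126.7200: V=(p*·18.2696+(1−p*)·104.4392)/1.01=56.9830; Δ=(18.2696−104.4392)/(167.2704−81.1008)=-1.0000; B=V−Δ·S=183.7030
Node (1,1) S=261.3600: V=(p*·0.0000+(1−p*)·18.2696)/1.01=8.2463; Δ=(0.0000−18.2696)/(344.9952−167.2704)=-0.1028; B=V−Δ·S=35.1134
Node (0,0) S=198.0000: V=(p*·8.2463+(1−p*)·56.9830)/1.01=30.1629; Δ=(8.2463−56.9830)/(261.3600−126.7200)=-0.3620; B=V−Δ·S=101.8344
Root portfolio cost Δ·198+B reproduces V0=30.1629.

(0,0): Delta=-0.3620 Bond=101.8344
(1,0): Delta=-1.0000 Bond=183.7030
(1,1): Delta=-0.1028 Bond=35.1134
V0=30.1629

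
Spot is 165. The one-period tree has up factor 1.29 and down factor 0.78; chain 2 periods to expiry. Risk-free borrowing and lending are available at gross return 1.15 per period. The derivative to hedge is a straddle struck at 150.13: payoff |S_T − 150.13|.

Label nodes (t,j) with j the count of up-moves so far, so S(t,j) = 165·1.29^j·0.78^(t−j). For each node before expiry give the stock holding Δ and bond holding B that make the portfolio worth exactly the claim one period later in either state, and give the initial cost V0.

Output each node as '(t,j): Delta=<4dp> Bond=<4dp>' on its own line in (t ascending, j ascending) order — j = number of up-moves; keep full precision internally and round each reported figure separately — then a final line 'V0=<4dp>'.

(0,0): Delta=0.7178 Bond=-61.2860
(1,0): Delta=-0.5157 Bond=88.2749
(1,1): Delta=1.0000 Bond=-130.5478
V0=57.1489

The replicating-portfolio and risk-neutral prices coincide; use p* = (1.15−0.78)/(1.29−0.78) = 0.7255 for the latter.
Terminal values V(2,·): V(2,0)=49.7440, V(2,1)=15.8930, V(2,2)=124.4465
Node (1,0) S=128.7000: V=(p*·15.8930+(1−p*)·49.7440)/1.15=21.9004; Δ=(15.8930−49.7440)/(166.0230−100.3860)=-0.5157; B=V−Δ·S=88.2749
Node (1,1) S=212.8500: V=(p*·124.4465+(1−p*)·15.8930)/1.15=82.3022; Δ=(124.4465−15.8930)/(274.5765−166.0230)=1.0000; B=V−Δ·S=-130.5478
Node (0,0) S=165.0000: V=(p*·82.3022+(1−p*)·21.9004)/1.15=57.1489; Δ=(82.3022−21.9004)/(212.8500−128.7000)=0.7178; B=V−Δ·S=-61.2860
Each (Δ,B) replicates both successor values, so the strategy is self-financing and V0 is arbitrage-free.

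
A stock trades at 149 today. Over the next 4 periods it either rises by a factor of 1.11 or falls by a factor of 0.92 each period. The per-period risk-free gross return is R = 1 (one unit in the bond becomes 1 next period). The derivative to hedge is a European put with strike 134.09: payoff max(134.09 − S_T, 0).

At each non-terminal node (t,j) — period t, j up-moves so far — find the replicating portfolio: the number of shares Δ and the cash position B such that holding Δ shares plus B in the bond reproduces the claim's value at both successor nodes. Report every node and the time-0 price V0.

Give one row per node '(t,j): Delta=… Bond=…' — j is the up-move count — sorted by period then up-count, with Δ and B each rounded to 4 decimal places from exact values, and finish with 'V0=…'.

(0,0): Delta=-0.2304 Bond=39.1366
(1,0): Delta=-0.3830 Bond=60.0479
(1,1): Delta=-0.0566 Bond=10.3837
(2,0): Delta=-0.6258 Bond=90.6750
(2,1): Delta=-0.1062 Bond=17.9355
(2,2): Delta=0.0000 Bond=0.0000
(3,0): Delta=-1.0000 Bond=134.0900
(3,1): Delta=-0.1994 Bond=30.9795
(3,2): Delta=0.0000 Bond=0.0000
(3,3): Delta=0.0000 Bond=0.0000
V0=4.8054

Risk-neutral probability p* = (R−d)/(u−d) = (1−0.92)/(1.11−0.92) = 0.4211.
At expiry t=4: V(4,0)=27.3474, V(4,1)=5.3028, V(4,2)=0.0000, V(4,3)=0.0000, V(4,4)=0.0000
Node (3,0) S=116.0245: V=(p*·5.3028+(1−p*)·27.3474)/1=18.0655; Δ=(5.3028−27.3474)/(128.7872−106.7426)=-1.0000; B=V−Δ·S=134.0900
Node (3,1) S=139.9861: V=(p*·0.0000+(1−p*)·5.3028)/1=3.0700; Δ=(0.0000−5.3028)/(155.3846−128.7872)=-0.1994; B=V−Δ·S=30.9795
Node (3,2) S=168.8963: V=(p*·0.0000+(1−p*)·0.0000)/1=0.0000; Δ=(0.0000−0.0000)/(187.4749−155.3846)=0.0000; B=V−Δ·S=0.0000
Node (3,3) S=203.7770: V=(p*·0.0000+(1−p*)·0.0000)/1=0.0000; Δ=(0.0000−0.0000)/(226.1925−187.4749)=0.0000; B=V−Δ·S=0.0000
Node (2,0) S=126.1136: V=(p*·3.0700+(1−p*)·18.0655)/1=11.7516; Δ=(3.0700−18.0655)/(139.9861−116.0245)=-0.6258; B=V−Δ·S=90.6750
Node (2,1) S=152.1588: V=(p*·0.0000+(1−p*)·3.0700)/1=1.7774; Δ=(0.0000−3.0700)/(168.8963−139.9861)=-0.1062; B=V−Δ·S=17.9355
Node (2,2) S=183.5829: V=(p*·0.0000+(1−p*)·0.0000)/1=0.0000; Δ=(0.0000−0.0000)/(203.7770−168.8963)=0.0000; B=V−Δ·S=0.0000
Node (1,0) S=137.0800: V=(p*·1.7774+(1−p*)·11.7516)/1=7.5519; Δ=(1.7774−11.7516)/(152.1588−126.1136)=-0.3830; B=V−Δ·S=60.0479
Node (1,1) S=165.3900: V=(p*·0.0000+(1−p*)·1.7774)/1=1.0290; Δ=(0.0000−1.7774)/(183.5829−152.1588)=-0.0566; B=V−Δ·S=10.3837
Node (0,0) S=149.0000: V=(p*·1.0290+(1−p*)·7.5519)/1=4.8054; Δ=(1.0290−7.5519)/(165.3900−137.0800)=-0.2304; B=V−Δ·S=39.1366
Check: Δ(0,0)·S0 + B(0,0) = 4.8054 = V0.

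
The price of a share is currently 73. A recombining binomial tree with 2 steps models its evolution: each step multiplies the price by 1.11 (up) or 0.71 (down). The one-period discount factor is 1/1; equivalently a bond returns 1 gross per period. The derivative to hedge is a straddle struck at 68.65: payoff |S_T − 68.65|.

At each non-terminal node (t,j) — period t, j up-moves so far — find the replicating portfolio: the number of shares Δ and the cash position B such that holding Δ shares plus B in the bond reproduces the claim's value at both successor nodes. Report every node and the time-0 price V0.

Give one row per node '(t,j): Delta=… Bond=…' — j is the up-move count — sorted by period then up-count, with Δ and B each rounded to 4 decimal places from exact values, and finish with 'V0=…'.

(0,0): Delta=0.0574 Bond=13.8464
(1,0): Delta=-1.0000 Bond=68.6500
(1,1): Delta=0.3139 Bond=-6.9412
V0=18.0346

Risk-neutral probability p* = (R−d)/(u−d) = (1−0.71)/(1.11−0.71) = 0.7250.
Terminal values V(2,·): V(2,0)=31.8507, V(2,1)=11.1187, V(2,2)=21.2933
(1,0): S=51.8300. Δ = (V_up−V_dn)/(S_up−S_dn) = (11.1187−31.8507)/(57.5313−36.7993) = -1.0000. V = [p*·11.1187 + (1−p*)·31.8507]/1 = 16.8200. B = V − Δ·S = 68.6500.
(1,1): S=81.0300. Δ = (V_up−V_dn)/(S_up−S_dn) = (21.2933−11.1187)/(89.9433−57.5313) = 0.3139. V = [p*·21.2933 + (1−p*)·11.1187]/1 = 18.4953. B = V − Δ·S = -6.9412.
(0,0): S=73.0000. Δ = (V_up−V_dn)/(S_up−S_dn) = (18.4953−16.8200)/(81.0300−51.8300) = 0.0574. V = [p*·18.4953 + (1−p*)·16.8200]/1 = 18.0346. B = V − Δ·S = 13.8464.
Each (Δ,B) replicates both successor values, so the strategy is self-financing and V0 is arbitrage-free.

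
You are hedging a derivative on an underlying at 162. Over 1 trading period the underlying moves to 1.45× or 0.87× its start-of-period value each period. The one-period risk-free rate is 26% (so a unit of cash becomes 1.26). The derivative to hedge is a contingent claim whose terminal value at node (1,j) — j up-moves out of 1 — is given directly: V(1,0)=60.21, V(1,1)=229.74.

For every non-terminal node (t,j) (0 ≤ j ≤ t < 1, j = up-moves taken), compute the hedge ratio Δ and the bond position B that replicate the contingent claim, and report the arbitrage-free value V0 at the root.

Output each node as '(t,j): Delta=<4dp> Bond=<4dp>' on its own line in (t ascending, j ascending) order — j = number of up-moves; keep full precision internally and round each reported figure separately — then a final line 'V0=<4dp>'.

(0,0): Delta=1.8043 Bond=-154.0357
V0=138.2574

No-arbitrage ⇒ martingale measure with p* = (R−d)/(u−d) = 0.6724.
Terminal values V(1,·): V(1,0)=60.2100, V(1,1)=229.7400
  t=0,j=0: stock 162.0000 → up 234.9000 (V=229.7400), down 140.9400 (V=60.2100). Price 138.2574; hedge Δ=1.8043, bond B=-154.0357.
Check: Δ(0,0)·S0 + B(0,0) = 138.2574 = V0.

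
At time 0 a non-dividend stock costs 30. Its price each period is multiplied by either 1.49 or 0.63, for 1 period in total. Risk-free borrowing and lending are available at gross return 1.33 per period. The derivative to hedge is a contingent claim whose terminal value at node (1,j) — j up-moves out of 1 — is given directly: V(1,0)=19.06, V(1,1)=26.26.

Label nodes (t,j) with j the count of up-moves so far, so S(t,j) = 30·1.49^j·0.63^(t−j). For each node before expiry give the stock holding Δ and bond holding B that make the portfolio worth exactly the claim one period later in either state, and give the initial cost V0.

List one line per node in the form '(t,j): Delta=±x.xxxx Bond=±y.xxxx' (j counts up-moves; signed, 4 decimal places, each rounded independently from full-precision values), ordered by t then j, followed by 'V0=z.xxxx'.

(0,0): Delta=0.2791 Bond=10.3651
V0=18.7372

The replicating-portfolio and risk-neutral prices coincide; use p* = (1.33−0.63)/(1.49−0.63) = 0.8140 for the latter.
Terminal values V(1,·): V(1,0)=19.0600, V(1,1)=26.2600
(0,0): S=30.0000. Δ = (V_up−V_dn)/(S_up−S_dn) = (26.2600−19.0600)/(44.7000−18.9000) = 0.2791. V = [p*·26.2600 + (1−p*)·19.0600]/1.33 = 18.7372. B = V − Δ·S = 10.3651.
Root portfolio cost Δ·30+B reproduces V0=18.7372.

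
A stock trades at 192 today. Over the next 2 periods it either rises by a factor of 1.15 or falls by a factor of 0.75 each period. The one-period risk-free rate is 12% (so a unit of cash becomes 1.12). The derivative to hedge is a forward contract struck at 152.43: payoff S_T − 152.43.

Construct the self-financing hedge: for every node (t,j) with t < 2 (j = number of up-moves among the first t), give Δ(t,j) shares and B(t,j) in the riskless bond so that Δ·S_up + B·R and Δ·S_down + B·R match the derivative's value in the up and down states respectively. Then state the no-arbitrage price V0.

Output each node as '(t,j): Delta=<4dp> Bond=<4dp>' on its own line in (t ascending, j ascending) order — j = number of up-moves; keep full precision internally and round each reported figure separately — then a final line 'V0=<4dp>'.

The replicating-portfolio and risk-neutral prices coincide; use p* = (1.12−0.75)/(1.15−0.75) = 0.9250 for the latter.
At expiry t=2: V(2,0)=-44.4300, V(2,1)=13.1700, V(2,2)=101.4900
  t=1,j=0: stock 144.0000 → up 165.6000 (V=13.1700), down 108.0000 (V=-44.4300). Price 7.9018; hedge Δ=1.0000, bond B=-136.0982.
  t=1,j=1: stock 220.8000 → up 253.9200 (V=101.4900), down 165.6000 (V=13.1700). Price 84.7018; hedge Δ=1.0000, bond B=-136.0982.
  t=0,j=0: stock 192.0000 → up 220.8000 (V=84.7018), down 144.0000 (V=7.9018). Price 70.4837; hedge Δ=1.0000, bond B=-121.5163.
Each (Δ,B) replicates both successor values, so the strategy is self-financing and V0 is arbitrage-free.

(0,0): Delta=1.0000 Bond=-121.5163
(1,0): Delta=1.0000 Bond=-136.0982
(1,1): Delta=1.0000 Bond=-136.0982
V0=70.4837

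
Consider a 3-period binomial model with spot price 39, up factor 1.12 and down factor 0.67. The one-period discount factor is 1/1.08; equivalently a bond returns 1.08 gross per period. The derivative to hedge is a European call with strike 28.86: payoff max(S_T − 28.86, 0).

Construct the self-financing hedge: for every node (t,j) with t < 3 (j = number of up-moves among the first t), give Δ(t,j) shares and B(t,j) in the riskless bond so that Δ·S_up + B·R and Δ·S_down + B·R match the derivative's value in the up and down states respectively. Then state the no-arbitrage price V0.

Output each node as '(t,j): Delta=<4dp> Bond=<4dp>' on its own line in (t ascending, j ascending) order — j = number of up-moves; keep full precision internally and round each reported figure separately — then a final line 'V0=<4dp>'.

(0,0): Delta=0.9238 Bond=-19.7681
(1,0): Delta=0.2811 Bond=-4.5561
(1,1): Delta=0.9613 Bond=-22.9879
(2,0): Delta=0.0000 Bond=0.0000
(2,1): Delta=0.2975 Bond=-5.4006
(2,2): Delta=1.0000 Bond=-26.7222
V0=16.2582

No-arbitrage ⇒ martingale measure with p* = (R−d)/(u−d) = 0.9111.
Terminal values V(3,·): V(3,0)=0.0000, V(3,1)=0.0000, V(3,2)=3.9175, V(3,3)=25.9322
Node (2,0) S=17.5071: V=(p*·0.0000+(1−p*)·0.0000)/1.08=0.0000; Δ=(0.0000−0.0000)/(19.6080−11.7298)=0.0000; B=V−Δ·S=0.0000
Node (2,1) S=29.2656: V=(p*·3.9175+(1−p*)·0.0000)/1.08=3.3049; Δ=(3.9175−0.0000)/(32.7775−19.6080)=0.2975; B=V−Δ·S=-5.4006
Node (2,2) S=48.9216: V=(p*·25.9322+(1−p*)·3.9175)/1.08=22.1994; Δ=(25.9322−3.9175)/(54.7922−32.7775)=1.0000; B=V−Δ·S=-26.7222
Node (1,0) S=26.1300: V=(p*·3.3049+(1−p*)·0.0000)/1.08=2.7881; Δ=(3.3049−0.0000)/(29.2656−17.5071)=0.2811; B=V−Δ·S=-4.5561
Node (1,1) S=43.6800: V=(p*·22.1994+(1−p*)·3.3049)/1.08=18.9999; Δ=(22.1994−3.3049)/(48.9216−29.2656)=0.9613; B=V−Δ·S=-22.9879
Node (0,0) S=39.0000: V=(p*·18.9999+(1−p*)·2.7881)/1.08=16.2582; Δ=(18.9999−2.7881)/(43.6800−26.1300)=0.9238; B=V−Δ·S=-19.7681
The time-0 hedge costs 16.2582, which is the no-arbitrage price.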